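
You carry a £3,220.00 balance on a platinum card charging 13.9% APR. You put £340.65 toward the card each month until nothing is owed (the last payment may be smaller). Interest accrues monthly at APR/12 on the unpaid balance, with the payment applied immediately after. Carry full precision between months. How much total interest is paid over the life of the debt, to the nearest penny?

£210.15

Monthly rate r = 13.9%/12 = 1.15833% = 0.0115833.
Payoff takes n = ⌈−ln(1 − rB₀/P)/ln(1+r)⌉ = ⌈10.069⌉ = 11 payments; the last is £23.65.
Total paid = 10·£340.65 + £23.65 = £3,430.15.
Total interest = total paid − principal = £3,430.15 − £3,220.00 = £210.15.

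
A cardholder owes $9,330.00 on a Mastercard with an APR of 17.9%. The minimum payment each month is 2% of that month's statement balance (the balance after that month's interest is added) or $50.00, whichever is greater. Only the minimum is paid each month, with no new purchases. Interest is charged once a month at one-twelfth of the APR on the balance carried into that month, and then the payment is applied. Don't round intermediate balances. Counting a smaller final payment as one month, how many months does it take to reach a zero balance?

Monthly rate r = 17.9%/12 = 1.49167% = 0.0149167.
While 2% of the post-interest balance exceeds $50.00, each month B ← (B·(1+r))·(1 − 0.02), i.e. B shrinks by the factor (1+r)·0.98 = 0.99462.
This holds for months 1–247. Entering month 248 the balance is $2,460.52; 2% of the post-interest balance is now below $50.00, so the flat $50.00 minimum applies from here.
From month 248 a fixed $50.00 at rate r clears $2,460.52 in 90 more payments. Total: 247 + 90 = 337 months.

337 months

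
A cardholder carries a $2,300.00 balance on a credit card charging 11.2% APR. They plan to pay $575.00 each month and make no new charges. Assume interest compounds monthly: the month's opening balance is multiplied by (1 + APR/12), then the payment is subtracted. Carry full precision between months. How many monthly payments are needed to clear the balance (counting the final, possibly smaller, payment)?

5 months

Monthly rate r = 11.2%/12 = 0.933333% = 0.00933333.
Recurrence: B ← B·(1+r) − $575.00.
Month 1: interest $21.47; balance after payment $1,746.47.
Month 2: interest $16.30; balance after payment $1,187.77.
Month 3: interest $11.09; balance after payment $623.85.
Month 4: interest $5.82; balance after payment $54.68.
Month 5: interest $0.51; balance after payment $0.00.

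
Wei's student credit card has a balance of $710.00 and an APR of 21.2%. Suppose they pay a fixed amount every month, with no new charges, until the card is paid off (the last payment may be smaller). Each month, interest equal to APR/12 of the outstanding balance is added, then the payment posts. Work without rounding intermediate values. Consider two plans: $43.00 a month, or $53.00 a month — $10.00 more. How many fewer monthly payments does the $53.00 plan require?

Monthly rate r = 21.2%/12 = 1.76667% = 0.0176667.
At $43.00/mo: n = ⌈−ln(1 − rB₀/P)/ln(1+r)⌉ = 20 payments (last $29.94); total interest = total paid − $710.00 = $136.94.
At $53.00/mo: 16 payments (last $22.43); total interest $107.43.
Payments saved = 20 − 16 = 4.

4 fewer payments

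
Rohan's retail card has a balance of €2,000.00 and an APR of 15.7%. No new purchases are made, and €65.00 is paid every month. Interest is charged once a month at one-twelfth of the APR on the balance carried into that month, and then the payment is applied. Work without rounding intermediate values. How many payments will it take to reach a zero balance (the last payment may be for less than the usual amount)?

Monthly rate r = 15.7%/12 = 1.30833% = 0.0130833.
Recurrence: B ← B·(1+r) − €65.00.
Month 1: interest €26.17; balance after payment €1,961.17.
Month 2: interest €25.66; balance after payment €1,921.83.
Closed form: n = −ln(1 − rB₀/P)/ln(1+r) = −ln(0.59744)/ln(1.01308) ≈ 39.628, so the balance reaches zero during payment 40.

40 months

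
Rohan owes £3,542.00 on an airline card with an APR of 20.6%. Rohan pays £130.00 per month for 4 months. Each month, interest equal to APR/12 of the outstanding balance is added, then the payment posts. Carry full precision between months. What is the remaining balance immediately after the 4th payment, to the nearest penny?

Monthly rate r = 20.6%/12 = 1.71667% = 0.0171667.
Each month: B ← B·(1+r) − £130.00.
Month 1: interest £60.80; balance after payment £3,472.80.
Month 2: interest £59.62; balance after payment £3,402.42.
Month 3: interest £58.41; balance after payment £3,330.83.
Month 4: interest £57.18; balance after payment £3,258.01.

£3,258.01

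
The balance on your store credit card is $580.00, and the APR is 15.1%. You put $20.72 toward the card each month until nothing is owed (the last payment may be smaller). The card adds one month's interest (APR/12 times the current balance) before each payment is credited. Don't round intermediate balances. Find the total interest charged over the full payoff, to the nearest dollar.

$140

Monthly rate r = 15.1%/12 = 1.25833% = 0.0125833.
Payoff takes n = ⌈−ln(1 − rB₀/P)/ln(1+r)⌉ = ⌈34.725⌉ = 35 payments; the last is $15.05.
Total paid = 34·$20.72 + $15.05 = $719.53.
Total interest = total paid − principal = $719.53 − $580.00 = $139.53.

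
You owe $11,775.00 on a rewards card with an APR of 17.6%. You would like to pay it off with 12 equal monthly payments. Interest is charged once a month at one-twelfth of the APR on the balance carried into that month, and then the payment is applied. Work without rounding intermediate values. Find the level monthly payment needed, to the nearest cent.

Monthly rate r = 17.6%/12 = 1.46667% = 0.0146667.
Level-payment amortization: P = B₀·r / (1 − (1+r)^(−n)) = 11775.00·0.0146667 / (1 − 1.01467^(−12)).
Denominator 1 − (1+r)^(−12) = 0.160309423.
P = 172.7 / 0.160309423 ≈ 1077.29.

$1,077.29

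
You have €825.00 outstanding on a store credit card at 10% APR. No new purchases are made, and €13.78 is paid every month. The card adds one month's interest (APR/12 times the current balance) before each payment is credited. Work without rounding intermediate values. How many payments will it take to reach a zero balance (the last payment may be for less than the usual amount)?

Monthly rate r = 10%/12 = 0.833333% = 0.00833333.
Recurrence: B ← B·(1+r) − €13.78.
Month 1: interest €6.88; balance after payment €818.10.
Month 2: interest €6.82; balance after payment €811.13.
Closed form: n = −ln(1 − rB₀/P)/ln(1+r) = −ln(0.50109)/ln(1.00833) ≈ 83.262, so the balance reaches zero during payment 84.

84 months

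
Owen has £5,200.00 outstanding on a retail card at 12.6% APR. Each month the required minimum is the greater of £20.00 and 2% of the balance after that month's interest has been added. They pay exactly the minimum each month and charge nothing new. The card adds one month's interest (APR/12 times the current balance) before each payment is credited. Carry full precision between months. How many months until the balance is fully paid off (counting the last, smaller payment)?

241 months

Monthly rate r = 12.6%/12 = 1.05% = 0.0105.
While 2% of the post-interest balance exceeds £20.00, each month B ← (B·(1+r))·(1 − 0.02), i.e. B shrinks by the factor (1+r)·0.98 = 0.99029.
This holds for months 1–171. Entering month 172 the balance is £980.33; 2% of the post-interest balance is now below £20.00, so the flat £20.00 minimum applies from here.
From month 172 a fixed £20.00 at rate r clears £980.33 in 70 more payments. Total: 171 + 70 = 241 months.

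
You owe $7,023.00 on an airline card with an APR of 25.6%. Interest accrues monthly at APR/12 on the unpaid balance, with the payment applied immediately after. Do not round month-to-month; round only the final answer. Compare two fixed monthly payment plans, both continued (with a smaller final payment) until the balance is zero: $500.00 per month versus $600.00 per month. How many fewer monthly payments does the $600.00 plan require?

3 fewer payments

Monthly rate r = 25.6%/12 = 2.13333% = 0.0213333.
At $500.00/mo: n = ⌈−ln(1 − rB₀/P)/ln(1+r)⌉ = 17 payments (last $437.10); total interest = total paid − $7,023.00 = $1,414.10.
At $600.00/mo: 14 payments (last $367.45); total interest $1,144.45.
Payments saved = 17 − 14 = 3.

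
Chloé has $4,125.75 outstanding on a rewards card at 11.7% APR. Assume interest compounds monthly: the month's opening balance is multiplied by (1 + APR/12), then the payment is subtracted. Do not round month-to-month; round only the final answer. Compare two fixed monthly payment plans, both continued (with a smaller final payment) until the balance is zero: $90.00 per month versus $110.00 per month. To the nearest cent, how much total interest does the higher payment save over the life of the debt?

$333.33

Monthly rate r = 11.7%/12 = 0.975% = 0.00975.
At $90.00/mo: n = ⌈−ln(1 − rB₀/P)/ln(1+r)⌉ = 62 payments (last $4.18); total interest = total paid − $4,125.75 = $1,368.43.
At $110.00/mo: 47 payments (last $100.85); total interest $1,035.10.
Interest saved = $1,368.43 − $1,035.10 = $333.33.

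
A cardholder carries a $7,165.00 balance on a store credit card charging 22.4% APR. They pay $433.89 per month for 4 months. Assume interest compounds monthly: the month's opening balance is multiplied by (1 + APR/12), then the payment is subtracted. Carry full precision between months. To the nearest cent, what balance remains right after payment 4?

$5,930.39

Monthly rate r = 22.4%/12 = 1.86667% = 0.0186667.
Each month: B ← B·(1+r) − $433.89.
Month 1: interest $133.75; balance after payment $6,864.86.
Month 2: interest $128.14; balance after payment $6,559.11.
Month 3: interest $122.44; balance after payment $6,247.66.
Month 4: interest $116.62; balance after payment $5,930.39.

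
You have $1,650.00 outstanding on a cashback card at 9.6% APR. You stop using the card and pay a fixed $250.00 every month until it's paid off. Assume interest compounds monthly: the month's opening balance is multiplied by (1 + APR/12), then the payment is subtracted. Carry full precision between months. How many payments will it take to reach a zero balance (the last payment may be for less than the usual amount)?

Monthly rate r = 9.6%/12 = 0.8% = 0.008.
Recurrence: B ← B·(1+r) − $250.00.
Month 1: interest $13.20; balance after payment $1,413.20.
Month 2: interest $11.31; balance after payment $1,174.51.
Closed form: n = −ln(1 − rB₀/P)/ln(1+r) = −ln(0.9472)/ln(1.008) ≈ 6.808, so the balance reaches zero during payment 7.

7 months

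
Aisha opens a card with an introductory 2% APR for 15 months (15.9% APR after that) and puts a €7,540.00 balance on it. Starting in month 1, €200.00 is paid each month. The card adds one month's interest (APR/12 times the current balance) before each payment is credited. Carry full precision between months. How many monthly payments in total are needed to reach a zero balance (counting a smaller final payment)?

44 payments

Promo months 1–15 at r₀ = 2%/12 = 0.00166667; months 16+ at r₁ = 15.9%/12 = 0.01325.
After month 15: iterate B ← B·(1+r₀) − €200.00 for 15 months → €4,695.46.
Then at r₁ with €200.00/mo: n₂ = −ln(1 − r₁·B/P)/ln(1+r₁) ≈ 28.31 → 29 more payments.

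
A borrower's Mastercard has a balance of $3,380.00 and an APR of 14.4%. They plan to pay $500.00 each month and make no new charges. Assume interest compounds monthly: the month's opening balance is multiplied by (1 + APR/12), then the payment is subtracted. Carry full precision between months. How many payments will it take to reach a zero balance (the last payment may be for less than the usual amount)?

Monthly rate r = 14.4%/12 = 1.2% = 0.012.
Recurrence: B ← B·(1+r) − $500.00.
Month 1: interest $40.56; balance after payment $2,920.56.
Month 2: interest $35.05; balance after payment $2,455.61.
Closed form: n = −ln(1 − rB₀/P)/ln(1+r) = −ln(0.91888)/ln(1.012) ≈ 7.092, so the balance reaches zero during payment 8.

8 payments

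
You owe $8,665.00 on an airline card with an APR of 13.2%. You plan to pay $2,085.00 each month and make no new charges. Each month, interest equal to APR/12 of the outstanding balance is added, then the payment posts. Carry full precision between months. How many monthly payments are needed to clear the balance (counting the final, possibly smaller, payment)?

5 payments

Monthly rate r = 13.2%/12 = 1.1% = 0.011.
Recurrence: B ← B·(1+r) − $2,085.00.
Month 1: interest $95.31; balance after payment $6,675.32.
Month 2: interest $73.43; balance after payment $4,663.74.
Month 3: interest $51.30; balance after payment $2,630.04.
Month 4: interest $28.93; balance after payment $573.98.
Month 5: interest $6.31; balance after payment $0.00.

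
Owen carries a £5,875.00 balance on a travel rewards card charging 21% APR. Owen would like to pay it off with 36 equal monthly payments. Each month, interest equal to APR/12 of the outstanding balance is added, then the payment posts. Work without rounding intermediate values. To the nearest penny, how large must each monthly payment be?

£221.34

Monthly rate r = 21%/12 = 1.75% = 0.0175.
Level-payment amortization: P = B₀·r / (1 − (1+r)^(−n)) = 5875.00·0.0175 / (1 − 1.0175^(−36)).
Denominator 1 − (1+r)^(−36) = 0.464498174.
P = 102.813 / 0.464498174 ≈ 221.34.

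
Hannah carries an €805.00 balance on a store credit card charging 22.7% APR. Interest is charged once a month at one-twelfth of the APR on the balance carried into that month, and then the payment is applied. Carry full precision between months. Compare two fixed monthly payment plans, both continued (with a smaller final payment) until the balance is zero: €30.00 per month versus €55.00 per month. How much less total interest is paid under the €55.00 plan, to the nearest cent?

€182.67

Monthly rate r = 22.7%/12 = 1.89167% = 0.0189167.
At €30.00/mo: n = ⌈−ln(1 − rB₀/P)/ln(1+r)⌉ = 38 payments (last €24.18); total interest = total paid − €805.00 = €329.18.
At €55.00/mo: 18 payments (last €16.51); total interest €146.51.
Interest saved = €329.18 − €146.51 = €182.67.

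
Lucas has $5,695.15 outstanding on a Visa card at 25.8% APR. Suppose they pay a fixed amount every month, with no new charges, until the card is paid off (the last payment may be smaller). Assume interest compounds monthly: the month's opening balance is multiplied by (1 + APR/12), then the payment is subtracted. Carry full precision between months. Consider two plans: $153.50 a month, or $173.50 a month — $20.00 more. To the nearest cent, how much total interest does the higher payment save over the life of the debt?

Monthly rate r = 25.8%/12 = 2.15% = 0.0215.
At $153.50/mo: n = ⌈−ln(1 − rB₀/P)/ln(1+r)⌉ = 76 payments (last $18.60); total interest = total paid − $5,695.15 = $5,835.95.
At $173.50/mo: 58 payments (last $88.36); total interest $4,282.71.
Interest saved = $5,835.95 − $4,282.71 = $1,553.24.

$1,553.24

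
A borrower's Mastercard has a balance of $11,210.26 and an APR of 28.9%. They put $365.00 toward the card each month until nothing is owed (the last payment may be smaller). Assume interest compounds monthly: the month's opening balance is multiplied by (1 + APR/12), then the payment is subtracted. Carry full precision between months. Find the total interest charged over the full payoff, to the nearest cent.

Monthly rate r = 28.9%/12 = 2.40833% = 0.0240833.
Payoff takes n = ⌈−ln(1 − rB₀/P)/ln(1+r)⌉ = ⌈56.552⌉ = 57 payments; the last is $202.48.
Total paid = 56·$365.00 + $202.48 = $20,642.48.
Total interest = total paid − principal = $20,642.48 − $11,210.26 = $9,432.22.

$9,432.22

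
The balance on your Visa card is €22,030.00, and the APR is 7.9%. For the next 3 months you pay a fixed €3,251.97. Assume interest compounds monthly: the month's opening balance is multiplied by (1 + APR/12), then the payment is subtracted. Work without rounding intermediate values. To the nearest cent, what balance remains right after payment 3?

€12,647.69

Monthly rate r = 7.9%/12 = 0.658333% = 0.00658333.
Each month: B ← B·(1+r) − €3,251.97.
Month 1: interest €145.03; balance after payment €18,923.06.
Month 2: interest €124.58; balance after payment €15,795.67.
Month 3: interest €103.99; balance after payment €12,647.69.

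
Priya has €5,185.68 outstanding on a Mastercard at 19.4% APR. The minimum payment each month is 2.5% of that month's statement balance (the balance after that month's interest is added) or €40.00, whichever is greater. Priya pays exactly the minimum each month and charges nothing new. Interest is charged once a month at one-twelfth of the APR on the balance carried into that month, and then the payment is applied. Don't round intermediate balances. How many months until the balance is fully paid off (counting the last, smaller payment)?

Monthly rate r = 19.4%/12 = 1.61667% = 0.0161667.
While 2.5% of the post-interest balance exceeds €40.00, each month B ← (B·(1+r))·(1 − 0.025), i.e. B shrinks by the factor (1+r)·0.975 = 0.99076.
This holds for months 1–129. Entering month 130 the balance is €1,566.31; 2.5% of the post-interest balance is now below €40.00, so the flat €40.00 minimum applies from here.
From month 130 a fixed €40.00 at rate r clears €1,566.31 in 63 more payments. Total: 129 + 63 = 192 months.

192 months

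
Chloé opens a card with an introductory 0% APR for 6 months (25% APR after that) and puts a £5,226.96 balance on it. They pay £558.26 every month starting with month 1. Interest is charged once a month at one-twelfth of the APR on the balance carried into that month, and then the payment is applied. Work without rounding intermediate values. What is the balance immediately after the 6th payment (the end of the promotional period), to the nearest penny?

£1,877.40

Promo months 1–6 at r₀ = 0%/12 = 0; months 7+ at r₁ = 25%/12 = 0.0208333.
After month 6 (no interest yet): B = £5,226.96 − 6·£558.26 = £1,877.40.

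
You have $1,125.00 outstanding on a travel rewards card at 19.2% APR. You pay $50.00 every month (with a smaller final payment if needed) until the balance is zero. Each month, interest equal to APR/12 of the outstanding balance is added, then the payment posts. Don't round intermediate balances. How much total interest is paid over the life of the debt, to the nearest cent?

$280.82

Monthly rate r = 19.2%/12 = 1.6% = 0.016.
Payoff takes n = ⌈−ln(1 − rB₀/P)/ln(1+r)⌉ = ⌈28.115⌉ = 29 payments; the last is $5.82.
Total paid = 28·$50.00 + $5.82 = $1,405.82.
Total interest = total paid − principal = $1,405.82 − $1,125.00 = $280.82.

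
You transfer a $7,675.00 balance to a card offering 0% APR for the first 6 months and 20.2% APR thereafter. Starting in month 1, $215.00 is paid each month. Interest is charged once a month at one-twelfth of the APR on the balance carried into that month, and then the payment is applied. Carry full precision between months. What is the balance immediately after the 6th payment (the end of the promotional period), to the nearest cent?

$6,385.00

Promo months 1–6 at r₀ = 0%/12 = 0; months 7+ at r₁ = 20.2%/12 = 0.0168333.
After month 6 (no interest yet): B = $7,675.00 − 6·$215.00 = $6,385.00.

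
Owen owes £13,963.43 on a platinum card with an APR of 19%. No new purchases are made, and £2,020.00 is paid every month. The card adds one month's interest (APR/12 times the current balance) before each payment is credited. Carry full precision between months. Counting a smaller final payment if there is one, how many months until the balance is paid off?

Monthly rate r = 19%/12 = 1.58333% = 0.0158333.
Recurrence: B ← B·(1+r) − £2,020.00.
Month 1: interest £221.09; balance after payment £12,164.52.
Month 2: interest £192.60; balance after payment £10,337.12.
Closed form: n = −ln(1 − rB₀/P)/ln(1+r) = −ln(0.89055)/ln(1.01583) ≈ 7.379, so the balance reaches zero during payment 8.

8 months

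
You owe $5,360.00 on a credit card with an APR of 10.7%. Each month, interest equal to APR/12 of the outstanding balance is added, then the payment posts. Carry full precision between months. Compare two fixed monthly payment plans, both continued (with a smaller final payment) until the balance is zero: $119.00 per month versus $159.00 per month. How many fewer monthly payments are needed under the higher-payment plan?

Monthly rate r = 10.7%/12 = 0.891667% = 0.00891667.
At $119.00/mo: n = ⌈−ln(1 − rB₀/P)/ln(1+r)⌉ = 58 payments (last $101.14); total interest = total paid − $5,360.00 = $1,524.14.
At $159.00/mo: 41 payments (last $43.63); total interest $1,043.63.
Payments saved = 58 − 41 = 17.

17 fewer payments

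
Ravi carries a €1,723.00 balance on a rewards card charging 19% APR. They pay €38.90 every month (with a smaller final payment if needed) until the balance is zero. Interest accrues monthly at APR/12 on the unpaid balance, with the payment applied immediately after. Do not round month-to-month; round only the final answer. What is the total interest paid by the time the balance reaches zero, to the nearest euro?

€1,269

Monthly rate r = 19%/12 = 1.58333% = 0.0158333.
Payoff takes n = ⌈−ln(1 − rB₀/P)/ln(1+r)⌉ = ⌈76.919⌉ = 77 payments; the last is €35.76.
Total paid = 76·€38.90 + €35.76 = €2,992.16.
Total interest = total paid − principal = €2,992.16 − €1,723.00 = €1,269.16.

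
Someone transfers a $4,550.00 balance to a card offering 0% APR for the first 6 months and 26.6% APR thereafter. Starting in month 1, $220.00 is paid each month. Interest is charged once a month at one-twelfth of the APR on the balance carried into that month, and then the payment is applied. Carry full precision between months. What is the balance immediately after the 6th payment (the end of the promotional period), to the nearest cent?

$3,230.00

Promo months 1–6 at r₀ = 0%/12 = 0; months 7+ at r₁ = 26.6%/12 = 0.0221667.
After month 6 (no interest yet): B = $4,550.00 − 6·$220.00 = $3,230.00.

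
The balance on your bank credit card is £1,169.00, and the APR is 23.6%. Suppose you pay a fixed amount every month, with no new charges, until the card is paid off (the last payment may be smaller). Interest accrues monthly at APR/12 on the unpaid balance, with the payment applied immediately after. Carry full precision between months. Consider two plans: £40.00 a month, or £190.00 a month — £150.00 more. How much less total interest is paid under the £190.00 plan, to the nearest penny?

Monthly rate r = 23.6%/12 = 1.96667% = 0.0196667.
At £40.00/mo: n = ⌈−ln(1 − rB₀/P)/ln(1+r)⌉ = 44 payments (last £36.26); total interest = total paid − £1,169.00 = £587.26.
At £190.00/mo: 7 payments (last £118.65); total interest £89.65.
Interest saved = £587.26 − £89.65 = £497.61.

£497.61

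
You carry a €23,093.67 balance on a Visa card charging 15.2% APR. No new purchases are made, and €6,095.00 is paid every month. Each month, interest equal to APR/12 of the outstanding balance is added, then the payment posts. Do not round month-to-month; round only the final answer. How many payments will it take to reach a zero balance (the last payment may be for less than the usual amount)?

4 months

Monthly rate r = 15.2%/12 = 1.26667% = 0.0126667.
Recurrence: B ← B·(1+r) − €6,095.00.
Month 1: interest €292.52; balance after payment €17,291.19.
Month 2: interest €219.02; balance after payment €11,415.21.
Month 3: interest €144.59; balance after payment €5,464.80.
Month 4: interest €69.22; balance after payment €0.00.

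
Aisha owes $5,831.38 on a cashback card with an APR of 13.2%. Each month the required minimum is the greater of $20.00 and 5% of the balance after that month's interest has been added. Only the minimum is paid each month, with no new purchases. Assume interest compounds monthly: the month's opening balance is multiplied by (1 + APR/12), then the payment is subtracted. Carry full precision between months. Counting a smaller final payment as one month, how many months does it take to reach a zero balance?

90 months

Monthly rate r = 13.2%/12 = 1.1% = 0.011.
While 5% of the post-interest balance exceeds $20.00, each month B ← (B·(1+r))·(1 − 0.05), i.e. B shrinks by the factor (1+r)·0.95 = 0.96045.
This holds for months 1–67. Entering month 68 the balance is $390.46; 5% of the post-interest balance is now below $20.00, so the flat $20.00 minimum applies from here.
From month 68 a fixed $20.00 at rate r clears $390.46 in 23 more payments. Total: 67 + 23 = 90 months.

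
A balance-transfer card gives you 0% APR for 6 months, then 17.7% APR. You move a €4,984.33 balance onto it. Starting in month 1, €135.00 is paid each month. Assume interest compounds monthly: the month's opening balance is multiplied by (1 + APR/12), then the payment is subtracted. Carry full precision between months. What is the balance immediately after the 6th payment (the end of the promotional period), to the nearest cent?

€4,174.33

Promo months 1–6 at r₀ = 0%/12 = 0; months 7+ at r₁ = 17.7%/12 = 0.01475.
After month 6 (no interest yet): B = €4,984.33 − 6·€135.00 = €4,174.33.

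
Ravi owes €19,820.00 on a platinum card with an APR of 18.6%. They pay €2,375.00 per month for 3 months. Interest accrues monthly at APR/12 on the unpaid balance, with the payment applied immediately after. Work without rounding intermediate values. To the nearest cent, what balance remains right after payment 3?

Monthly rate r = 18.6%/12 = 1.55% = 0.0155.
Each month: B ← B·(1+r) − €2,375.00.
Month 1: interest €307.21; balance after payment €17,752.21.
Month 2: interest €275.16; balance after payment €15,652.37.
Month 3: interest €242.61; balance after payment €13,519.98.

€13,519.98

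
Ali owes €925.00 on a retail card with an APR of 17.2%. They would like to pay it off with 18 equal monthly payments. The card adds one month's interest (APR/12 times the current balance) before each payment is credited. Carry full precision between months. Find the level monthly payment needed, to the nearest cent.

Monthly rate r = 17.2%/12 = 1.43333% = 0.0143333.
Level-payment amortization: P = B₀·r / (1 − (1+r)^(−n)) = 925.00·0.0143333 / (1 − 1.01433^(−18)).
Denominator 1 − (1+r)^(−18) = 0.225988448.
P = 13.2583 / 0.225988448 ≈ 58.67.

€58.67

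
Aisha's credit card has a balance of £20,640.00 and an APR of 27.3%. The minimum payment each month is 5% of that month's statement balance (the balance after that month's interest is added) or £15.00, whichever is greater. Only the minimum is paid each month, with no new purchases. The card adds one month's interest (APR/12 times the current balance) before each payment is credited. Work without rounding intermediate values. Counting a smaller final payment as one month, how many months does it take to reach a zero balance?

174 months

Monthly rate r = 27.3%/12 = 2.275% = 0.02275.
While 5% of the post-interest balance exceeds £15.00, each month B ← (B·(1+r))·(1 − 0.05), i.e. B shrinks by the factor (1+r)·0.95 = 0.97161.
This holds for months 1–148. Entering month 149 the balance is £290.86; 5% of the post-interest balance is now below £15.00, so the flat £15.00 minimum applies from here.
From month 149 a fixed £15.00 at rate r clears £290.86 in 26 more payments. Total: 148 + 26 = 174 months.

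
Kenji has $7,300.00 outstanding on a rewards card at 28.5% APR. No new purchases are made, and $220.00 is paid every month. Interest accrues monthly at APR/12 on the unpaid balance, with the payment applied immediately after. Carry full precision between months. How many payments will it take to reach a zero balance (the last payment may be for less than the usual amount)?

67 payments

Monthly rate r = 28.5%/12 = 2.375% = 0.02375.
Recurrence: B ← B·(1+r) − $220.00.
Month 1: interest $173.38; balance after payment $7,253.38.
Month 2: interest $172.27; balance after payment $7,205.64.
Closed form: n = −ln(1 − rB₀/P)/ln(1+r) = −ln(0.21193)/ln(1.02375) ≈ 66.099, so the balance reaches zero during payment 67.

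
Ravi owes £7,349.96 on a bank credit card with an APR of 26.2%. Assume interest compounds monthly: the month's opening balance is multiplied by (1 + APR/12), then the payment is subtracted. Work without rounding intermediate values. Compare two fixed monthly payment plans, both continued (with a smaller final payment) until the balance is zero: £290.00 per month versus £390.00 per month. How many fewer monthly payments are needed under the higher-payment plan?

Monthly rate r = 26.2%/12 = 2.18333% = 0.0218333.
At £290.00/mo: n = ⌈−ln(1 − rB₀/P)/ln(1+r)⌉ = 38 payments (last £92.78); total interest = total paid − £7,349.96 = £3,472.82.
At £390.00/mo: 25 payments (last £213.56); total interest £2,223.60.
Payments saved = 38 − 25 = 13.

13 fewer payments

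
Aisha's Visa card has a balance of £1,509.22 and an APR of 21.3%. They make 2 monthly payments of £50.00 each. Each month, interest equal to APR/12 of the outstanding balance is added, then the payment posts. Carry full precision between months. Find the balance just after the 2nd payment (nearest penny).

£1,462.39

Monthly rate r = 21.3%/12 = 1.775% = 0.01775.
Each month: B ← B·(1+r) − £50.00.
Month 1: interest £26.79; balance after payment £1,486.01.
Month 2: interest £26.38; balance after payment £1,462.39.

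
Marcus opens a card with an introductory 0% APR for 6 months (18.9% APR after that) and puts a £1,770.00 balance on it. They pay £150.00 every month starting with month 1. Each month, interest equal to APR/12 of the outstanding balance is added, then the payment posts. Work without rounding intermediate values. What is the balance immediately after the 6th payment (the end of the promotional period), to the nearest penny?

£870.00

Promo months 1–6 at r₀ = 0%/12 = 0; months 7+ at r₁ = 18.9%/12 = 0.01575.
After month 6 (no interest yet): B = £1,770.00 − 6·£150.00 = £870.00.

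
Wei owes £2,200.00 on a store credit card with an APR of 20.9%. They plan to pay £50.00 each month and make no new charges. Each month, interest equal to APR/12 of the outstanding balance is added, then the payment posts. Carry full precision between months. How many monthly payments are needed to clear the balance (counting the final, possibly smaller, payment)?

Monthly rate r = 20.9%/12 = 1.74167% = 0.0174167.
Recurrence: B ← B·(1+r) − £50.00.
Month 1: interest £38.32; balance after payment £2,188.32.
Month 2: interest £38.11; balance after payment £2,176.43.
Closed form: n = −ln(1 − rB₀/P)/ln(1+r) = −ln(0.23367)/ln(1.01742) ≈ 84.200, so the balance reaches zero during payment 85.

85 months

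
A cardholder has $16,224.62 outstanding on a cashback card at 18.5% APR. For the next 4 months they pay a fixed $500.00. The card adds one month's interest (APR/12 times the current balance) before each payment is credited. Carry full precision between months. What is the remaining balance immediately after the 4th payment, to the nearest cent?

Monthly rate r = 18.5%/12 = 1.54167% = 0.0154167.
Each month: B ← B·(1+r) − $500.00.
Month 1: interest $250.13; balance after payment $15,974.75.
Month 2: interest $246.28; balance after payment $15,721.03.
Month 3: interest $242.37; balance after payment $15,463.39.
Month 4: interest $238.39; balance after payment $15,201.79.

$15,201.79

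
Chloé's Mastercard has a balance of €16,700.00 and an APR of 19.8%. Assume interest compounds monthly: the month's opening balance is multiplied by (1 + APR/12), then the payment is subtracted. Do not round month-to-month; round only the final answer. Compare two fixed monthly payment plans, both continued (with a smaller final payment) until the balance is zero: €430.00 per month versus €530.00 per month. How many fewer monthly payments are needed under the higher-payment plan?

18 fewer payments

Monthly rate r = 19.8%/12 = 1.65% = 0.0165.
At €430.00/mo: n = ⌈−ln(1 − rB₀/P)/ln(1+r)⌉ = 63 payments (last €244.25); total interest = total paid − €16,700.00 = €10,204.25.
At €530.00/mo: 45 payments (last €444.18); total interest €7,064.18.
Payments saved = 63 − 45 = 18.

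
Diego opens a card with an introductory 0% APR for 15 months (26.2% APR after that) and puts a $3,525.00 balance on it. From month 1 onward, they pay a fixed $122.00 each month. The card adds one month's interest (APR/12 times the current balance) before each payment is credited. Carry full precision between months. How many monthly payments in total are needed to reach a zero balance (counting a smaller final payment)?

32 months

Promo months 1–15 at r₀ = 0%/12 = 0; months 16+ at r₁ = 26.2%/12 = 0.0218333.
After month 15 (no interest yet): B = $3,525.00 − 15·$122.00 = $1,695.00.
Then at r₁ with $122.00/mo: n₂ = −ln(1 − r₁·B/P)/ln(1+r₁) ≈ 16.74 → 17 more payments.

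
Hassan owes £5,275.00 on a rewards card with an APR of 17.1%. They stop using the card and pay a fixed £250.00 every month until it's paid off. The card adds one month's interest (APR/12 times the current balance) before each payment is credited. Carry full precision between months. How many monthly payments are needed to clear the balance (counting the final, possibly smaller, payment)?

Monthly rate r = 17.1%/12 = 1.425% = 0.01425.
Recurrence: B ← B·(1+r) − £250.00.
Month 1: interest £75.17; balance after payment £5,100.17.
Month 2: interest £72.68; balance after payment £4,922.85.
Closed form: n = −ln(1 − rB₀/P)/ln(1+r) = −ln(0.69932)/ln(1.01425) ≈ 25.276, so the balance reaches zero during payment 26.

26 months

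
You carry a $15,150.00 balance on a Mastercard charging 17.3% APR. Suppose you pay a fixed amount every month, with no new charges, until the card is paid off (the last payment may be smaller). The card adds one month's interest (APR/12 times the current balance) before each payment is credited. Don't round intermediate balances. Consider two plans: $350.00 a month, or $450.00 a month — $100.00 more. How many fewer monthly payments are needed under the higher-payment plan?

22 fewer payments

Monthly rate r = 17.3%/12 = 1.44167% = 0.0144167.
At $350.00/mo: n = ⌈−ln(1 − rB₀/P)/ln(1+r)⌉ = 69 payments (last $121.05); total interest = total paid − $15,150.00 = $8,771.05.
At $450.00/mo: 47 payments (last $184.95); total interest $5,734.95.
Payments saved = 69 − 47 = 22.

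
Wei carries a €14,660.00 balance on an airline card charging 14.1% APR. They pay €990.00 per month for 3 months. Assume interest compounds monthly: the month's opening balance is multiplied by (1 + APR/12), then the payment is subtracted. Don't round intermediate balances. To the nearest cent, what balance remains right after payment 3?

€12,177.83

Monthly rate r = 14.1%/12 = 1.175% = 0.01175.
Each month: B ← B·(1+r) − €990.00.
Month 1: interest €172.25; balance after payment €13,842.25.
Month 2: interest €162.65; balance after payment €13,014.90.
Month 3: interest €152.93; balance after payment €12,177.83.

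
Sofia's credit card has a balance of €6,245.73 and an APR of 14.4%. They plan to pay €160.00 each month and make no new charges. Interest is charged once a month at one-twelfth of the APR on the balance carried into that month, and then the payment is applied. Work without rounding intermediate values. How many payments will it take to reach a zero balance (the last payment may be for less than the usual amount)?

Monthly rate r = 14.4%/12 = 1.2% = 0.012.
Recurrence: B ← B·(1+r) − €160.00.
Month 1: interest €74.95; balance after payment €6,160.68.
Month 2: interest €73.93; balance after payment €6,074.61.
Closed form: n = −ln(1 − rB₀/P)/ln(1+r) = −ln(0.53157)/ln(1.012) ≈ 52.975, so the balance reaches zero during payment 53.

53 months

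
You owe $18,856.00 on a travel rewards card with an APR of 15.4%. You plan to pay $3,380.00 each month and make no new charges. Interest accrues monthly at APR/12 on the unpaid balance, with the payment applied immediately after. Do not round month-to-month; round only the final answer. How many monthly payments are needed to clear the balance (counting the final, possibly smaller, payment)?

6 months

Monthly rate r = 15.4%/12 = 1.28333% = 0.0128333.
Recurrence: B ← B·(1+r) − $3,380.00.
Month 1: interest $241.99; balance after payment $15,717.99.
Month 2: interest $201.71; balance after payment $12,539.70.
Month 3: interest $160.93; balance after payment $9,320.63.
Month 4: interest $119.61; balance after payment $6,060.24.
Month 5: interest $77.77; balance after payment $2,758.01.
Month 6: interest $35.39; balance after payment $0.00.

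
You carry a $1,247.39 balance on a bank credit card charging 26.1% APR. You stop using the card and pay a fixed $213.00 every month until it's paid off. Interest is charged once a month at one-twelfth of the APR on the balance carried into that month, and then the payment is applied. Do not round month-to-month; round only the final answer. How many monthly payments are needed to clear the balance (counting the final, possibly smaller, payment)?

Monthly rate r = 26.1%/12 = 2.175% = 0.02175.
Recurrence: B ← B·(1+r) − $213.00.
Month 1: interest $27.13; balance after payment $1,061.52.
Month 2: interest $23.09; balance after payment $871.61.
Closed form: n = −ln(1 − rB₀/P)/ln(1+r) = −ln(0.87263)/ln(1.02175) ≈ 6.332, so the balance reaches zero during payment 7.

7 payments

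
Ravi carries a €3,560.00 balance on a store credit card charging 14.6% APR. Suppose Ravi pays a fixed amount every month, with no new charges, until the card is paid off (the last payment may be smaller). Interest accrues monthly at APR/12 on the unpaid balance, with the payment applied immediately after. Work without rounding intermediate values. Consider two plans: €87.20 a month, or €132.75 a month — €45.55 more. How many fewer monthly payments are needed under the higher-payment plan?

24 fewer payments

Monthly rate r = 14.6%/12 = 1.21667% = 0.0121667.
At €87.20/mo: n = ⌈−ln(1 − rB₀/P)/ln(1+r)⌉ = 57 payments (last €67.67); total interest = total paid − €3,560.00 = €1,390.87.
At €132.75/mo: 33 payments (last €87.48); total interest €775.48.
Payments saved = 57 − 33 = 24.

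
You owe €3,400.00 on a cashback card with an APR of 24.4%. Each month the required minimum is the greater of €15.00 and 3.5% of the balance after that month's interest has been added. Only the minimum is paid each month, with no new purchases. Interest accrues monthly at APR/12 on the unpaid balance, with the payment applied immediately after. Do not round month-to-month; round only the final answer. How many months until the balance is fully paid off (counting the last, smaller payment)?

177 months

Monthly rate r = 24.4%/12 = 2.03333% = 0.0203333.
While 3.5% of the post-interest balance exceeds €15.00, each month B ← (B·(1+r))·(1 − 0.035), i.e. B shrinks by the factor (1+r)·0.965 = 0.98462.
This holds for months 1–135. Entering month 136 the balance is €419.61; 3.5% of the post-interest balance is now below €15.00, so the flat €15.00 minimum applies from here.
From month 136 a fixed €15.00 at rate r clears €419.61 in 42 more payments. Total: 135 + 42 = 177 months.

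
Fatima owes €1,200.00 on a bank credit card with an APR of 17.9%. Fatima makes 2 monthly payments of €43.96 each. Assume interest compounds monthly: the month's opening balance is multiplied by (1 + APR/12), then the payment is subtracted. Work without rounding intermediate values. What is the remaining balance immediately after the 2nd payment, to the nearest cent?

€1,147.49

Monthly rate r = 17.9%/12 = 1.49167% = 0.0149167.
Each month: B ← B·(1+r) − €43.96.
Month 1: interest €17.90; balance after payment €1,173.94.
Month 2: interest €17.51; balance after payment €1,147.49.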